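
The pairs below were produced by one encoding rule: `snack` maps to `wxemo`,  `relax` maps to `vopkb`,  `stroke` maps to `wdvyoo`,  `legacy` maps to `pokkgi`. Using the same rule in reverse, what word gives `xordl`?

tenth

Shifts by position in snack: pos 0: s→w (+4), pos 1: n→x (+10), pos 2: a→e (+4), pos 3: c→m (+10) — repeating every 2. A repeating key of period 2 is used — shifts +4, +10 over and over.
Decoding xordl: x−4=t, o−10=e, r−4=n, d−10=t, l−4=h.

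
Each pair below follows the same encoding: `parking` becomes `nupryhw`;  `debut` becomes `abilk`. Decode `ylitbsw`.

plumber

The output letters match the input read backwards, each shifted +7: parking reversed is gnikrap. The word is reversed, then every letter is shifted forward by 7.
Decoding ylitbsw: shift back: y−7=r, l−7=e, i−7=b, t−7=m, b−7=u, s−7=l, w−7=p → rebmulp; then reverse → plumber.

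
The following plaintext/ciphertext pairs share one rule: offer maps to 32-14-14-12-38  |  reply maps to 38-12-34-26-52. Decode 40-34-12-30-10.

Each letter becomes 2×(its alphabet position, a=1..z=26) + 2.
Undoing it on 40-34-12-30-10: 40→(40−2)÷2=19=s, 34→(34−2)÷2=16=p, 12→(12−2)÷2=5=e, 30→(30−2)÷2=14=n, 10→(10−2)÷2=4=d.

spend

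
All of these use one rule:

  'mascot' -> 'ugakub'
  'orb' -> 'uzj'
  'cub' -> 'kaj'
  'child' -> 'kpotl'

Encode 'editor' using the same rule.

klobuz

The shift depends on letter class: consonant m→u is +8, but vowel a→g is +6. Two shifts are in play — +6 for a/e/i/o/u, +8 for every other letter.
On editor: e(vowel)+6=k, d(cons)+8=l, i(vowel)+6=o, t(cons)+8=b, o(vowel)+6=u, r(cons)+8=z.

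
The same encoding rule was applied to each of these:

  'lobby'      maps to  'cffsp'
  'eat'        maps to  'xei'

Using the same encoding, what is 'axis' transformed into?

wmbe

Read the word backwards and shift each letter +4.
On axis: reverse → sixa; then shift: s+4=w, i+4=m, x+4=b, a+4=e.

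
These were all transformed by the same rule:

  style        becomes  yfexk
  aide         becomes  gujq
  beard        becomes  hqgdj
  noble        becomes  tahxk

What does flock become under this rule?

Shifts by position in style: pos 0: s→y (+6), pos 1: t→f (+12), pos 2: y→e (+6), pos 3: l→x (+12) — repeating every 2. The shifts repeat in a cycle of length 2: positions 0,1,… shift by +6, +12, then the pattern repeats.
On flock: f+6=l, l+12=x, o+6=u, c+12=o, k+6=q.

lxuoq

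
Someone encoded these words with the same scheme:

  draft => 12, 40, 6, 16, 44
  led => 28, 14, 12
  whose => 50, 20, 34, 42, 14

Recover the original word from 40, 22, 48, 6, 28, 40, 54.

rivalry

With a=1..z=26, the number is 2·pos + 4.
Undoing it on 40, 22, 48, 6, 28, 40, 54: 40→(40−4)÷2=18=r, 22→(22−4)÷2=9=i, 48→(48−4)÷2=22=v, 6→(6−4)÷2=1=a, 28→(28−4)÷2=12=l, 40→(40−4)÷2=18=r, 54→(54−4)÷2=25=y.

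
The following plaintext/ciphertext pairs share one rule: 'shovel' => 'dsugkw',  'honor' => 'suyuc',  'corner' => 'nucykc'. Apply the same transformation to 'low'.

wuh

The shift depends on letter class: consonant s→d is +11, but vowel o→u is +6. Vowels shift forward by 6 and consonants shift forward by 11.
For low: l(cons)+11=w, o(vowel)+6=u, w(cons)+11=h.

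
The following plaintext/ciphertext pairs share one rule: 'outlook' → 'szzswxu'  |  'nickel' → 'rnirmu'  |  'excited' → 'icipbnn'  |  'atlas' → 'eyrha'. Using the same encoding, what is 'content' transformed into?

gttamwd

Each letter shifts forward by (position + 4), i.e. 4, 5, 6, … — the shift grows by one for each successive letter.
For content: c+4=g, o+5=t, n+6=t, t+7=a, e+8=m, n+9=w, t+10=d.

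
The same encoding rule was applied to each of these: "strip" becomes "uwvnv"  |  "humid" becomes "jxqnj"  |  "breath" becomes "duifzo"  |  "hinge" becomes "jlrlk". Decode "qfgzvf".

occupy

In strip: s→u is +2, t→w is +3, r→v is +4, i→n is +5 — the shift increases by 1 each position. The shift increases by 1 at each position, starting from +2: 2, 3, 4, ….
Reversing it on qfgzvf: q−2=o, f−3=c, g−4=c, z−5=u, v−6=p, f−7=y.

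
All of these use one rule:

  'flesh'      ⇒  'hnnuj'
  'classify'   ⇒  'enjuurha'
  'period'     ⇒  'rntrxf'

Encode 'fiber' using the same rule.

hrdnt

The shift depends on letter class: consonant f→h is +2, but vowel e→n is +9. Two shifts are in play — +9 for a/e/i/o/u, +2 for every other letter.
For fiber: f(cons)+2=h, i(vowel)+9=r, b(cons)+2=d, e(vowel)+9=n, r(cons)+2=t.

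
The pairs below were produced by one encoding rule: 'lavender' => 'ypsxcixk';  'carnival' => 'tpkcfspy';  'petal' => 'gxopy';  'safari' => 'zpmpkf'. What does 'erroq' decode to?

l(11)→y(24) and a(0)→p(15) fit y≡15x+15 (mod 26); the inverse of 15 mod 26 is 7. Each letter's alphabet position (a=0..z=25) is mapped through 15·x+15 mod 26 — an affine cipher.
Decoding erroq: e(4)→7·(4−15)≡1=b; r(17)→7·(17−15)≡14=o; r(17)→7·(17−15)≡14=o; o(14)→7·(14−15)≡19=t; q(16)→7·(16−15)≡7=h (all mod 26).

booth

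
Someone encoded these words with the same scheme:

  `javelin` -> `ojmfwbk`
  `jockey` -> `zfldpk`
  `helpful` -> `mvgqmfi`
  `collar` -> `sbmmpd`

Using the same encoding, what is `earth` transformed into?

The output letters match the input read backwards, each shifted +1: javelin reversed is nilevaj. Two steps: reverse the string, then apply a Caesar shift of +1.
For earth: reverse → htrae; then shift: h+1=i, t+1=u, r+1=s, a+1=b, e+1=f.

iusbf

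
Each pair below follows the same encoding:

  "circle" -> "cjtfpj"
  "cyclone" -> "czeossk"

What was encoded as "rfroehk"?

replace

In circle: c→c is +0, i→j is +1, r→t is +2, c→f is +3 — the shift increases by 1 each position. Letter i (0-indexed) is shifted by i+0, so successive shifts are 0, 1, 2, ….
Decoding rfroehk: r−0=r, f−1=e, r−2=p, o−3=l, e−4=a, h−5=c, k−6=e.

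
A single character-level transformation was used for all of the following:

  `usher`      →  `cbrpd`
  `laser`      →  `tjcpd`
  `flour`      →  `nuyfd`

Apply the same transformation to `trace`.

baknq

In usher: u→c is +8, s→b is +9, h→r is +10, e→p is +11 — the shift increases by 1 each position. The shift increases by 1 at each position, starting from +8: 8, 9, 10, ….
Applying it to trace: t+8=b, r+9=a, a+10=k, c+11=n, e+12=q.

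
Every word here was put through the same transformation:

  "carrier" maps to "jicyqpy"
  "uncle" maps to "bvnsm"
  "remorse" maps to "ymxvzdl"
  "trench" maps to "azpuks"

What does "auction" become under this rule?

hcnaqzu

It's a Vigenère-style cipher with numeric key [7,8,11]: position i shifts by key[i mod 3].
For auction: a+7=h, u+8=c, c+11=n, t+7=a, i+8=q, o+11=z, n+7=u.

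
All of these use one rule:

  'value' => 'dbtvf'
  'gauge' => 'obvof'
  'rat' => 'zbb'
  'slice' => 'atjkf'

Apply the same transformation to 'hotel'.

The shift depends on letter class: consonant v→d is +8, but vowel a→b is +1. Two shifts are in play — +1 for a/e/i/o/u, +8 for every other letter.
Applying it to hotel: h(cons)+8=p, o(vowel)+1=p, t(cons)+8=b, e(vowel)+1=f, l(cons)+8=t.

ppbft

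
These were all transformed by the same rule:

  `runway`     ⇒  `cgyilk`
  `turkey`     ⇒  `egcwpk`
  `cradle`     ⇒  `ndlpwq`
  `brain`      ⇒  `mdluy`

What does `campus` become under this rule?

Shifts by position in runway: pos 0: r→c (+11), pos 1: u→g (+12), pos 2: n→y (+11), pos 3: w→i (+12) — repeating every 2. A repeating key of period 2 is used — shifts +11, +12 over and over.
Applying it to campus: c+11=n, a+12=m, m+11=x, p+12=b, u+11=f, s+12=e.

nmxbfe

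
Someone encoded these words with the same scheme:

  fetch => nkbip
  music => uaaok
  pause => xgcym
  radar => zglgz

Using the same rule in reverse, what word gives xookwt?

pigeon

A repeating key of period 2 is used — shifts +8, +6 over and over.
Reversing it on xookwt: x−8=p, o−6=i, o−8=g, k−6=e, w−8=o, t−6=n.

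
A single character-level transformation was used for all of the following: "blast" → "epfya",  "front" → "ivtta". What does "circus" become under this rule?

fmwiba

In blast: b→e is +3, l→p is +4, a→f is +5, s→y is +6 — the shift increases by 1 each position. The shift increases by 1 at each position, starting from +3: 3, 4, 5, ….
On circus: c+3=f, i+4=m, r+5=w, c+6=i, u+7=b, s+8=a.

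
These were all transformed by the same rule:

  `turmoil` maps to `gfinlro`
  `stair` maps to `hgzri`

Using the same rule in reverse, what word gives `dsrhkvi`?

whisper

Each pair mirrors across the alphabet (t↔g, u↔f, r↔i): positions sum to 25. This is the alphabet-reversal cipher (Atbash): a becomes z, b becomes y, etc.
Reversing it on dsrhkvi: d↔w, s↔h, r↔i, h↔s, k↔p, v↔e, i↔r.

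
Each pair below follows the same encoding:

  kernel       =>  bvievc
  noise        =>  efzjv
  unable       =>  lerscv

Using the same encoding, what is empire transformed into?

vdgziv

Each letter is shifted forward by 17 in the alphabet (a Caesar shift of +17).
Applying it to empire: e+17=v, m+17=d, p+17=g, i+17=z, r+17=i, e+17=v.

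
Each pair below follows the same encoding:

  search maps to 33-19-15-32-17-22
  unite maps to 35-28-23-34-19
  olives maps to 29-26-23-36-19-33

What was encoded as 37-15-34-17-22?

s is letter #19 and maps to 33: an offset of 14. Each letter is replaced by its alphabet position (a=1..z=26) + 14.
Reversing it on 37-15-34-17-22: 37→(37−14)÷1=23=w, 15→(15−14)÷1=1=a, 34→(34−14)÷1=20=t, 17→(17−14)÷1=3=c, 22→(22−14)÷1=8=h.

watch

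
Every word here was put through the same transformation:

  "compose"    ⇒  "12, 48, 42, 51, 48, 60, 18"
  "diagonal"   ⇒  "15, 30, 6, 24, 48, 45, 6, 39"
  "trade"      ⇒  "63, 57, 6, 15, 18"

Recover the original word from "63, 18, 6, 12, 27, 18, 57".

teacher

With a=1..z=26, the number is 3·pos + 3.
Undoing it on 63, 18, 6, 12, 27, 18, 57: 63→(63−3)÷3=20=t, 18→(18−3)÷3=5=e, 6→(6−3)÷3=1=a, 12→(12−3)÷3=3=c, 27→(27−3)÷3=8=h, 18→(18−3)÷3=5=e, 57→(57−3)÷3=18=r.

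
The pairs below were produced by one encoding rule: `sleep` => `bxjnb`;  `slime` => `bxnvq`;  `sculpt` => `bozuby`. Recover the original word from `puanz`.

given

Shifts by position in sleep: pos 0: s→b (+9), pos 1: l→x (+12), pos 2: e→j (+5), pos 3: e→n (+9), pos 4: p→b (+12) — repeating every 3. It's a Vigenère-style cipher with numeric key [9,12,5]: position i shifts by key[i mod 3].
Reversing it on puanz: p−9=g, u−12=i, a−5=v, n−9=e, z−12=n.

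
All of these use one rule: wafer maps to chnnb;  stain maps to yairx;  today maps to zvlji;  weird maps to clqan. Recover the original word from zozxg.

In wafer: w→c is +6, a→h is +7, f→n is +8, e→n is +9 — the shift increases by 1 each position. Letter i (0-indexed) is shifted by i+6, so successive shifts are 6, 7, 8, ….
Decoding zozxg: z−6=t, o−7=h, z−8=r, x−9=o, g−10=w.

throw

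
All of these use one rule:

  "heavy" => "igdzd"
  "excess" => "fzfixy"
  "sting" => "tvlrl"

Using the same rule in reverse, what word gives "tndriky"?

In heavy: h→i is +1, e→g is +2, a→d is +3, v→z is +4 — the shift increases by 1 each position. Letter i (0-indexed) is shifted by i+1, so successive shifts are 1, 2, 3, ….
Undoing it on tndriky: t−1=s, n−2=l, d−3=a, r−4=n, i−5=d, k−6=e, y−7=r.

slander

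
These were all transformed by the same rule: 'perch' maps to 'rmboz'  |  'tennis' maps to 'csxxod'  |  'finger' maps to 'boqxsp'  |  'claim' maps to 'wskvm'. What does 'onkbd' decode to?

trade

Read the word backwards and shift each letter +10.
Decoding onkbd: shift back: o−10=e, n−10=d, k−10=a, b−10=r, d−10=t → edart; then reverse → trade.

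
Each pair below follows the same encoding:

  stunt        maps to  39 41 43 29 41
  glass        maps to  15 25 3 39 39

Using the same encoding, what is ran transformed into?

s(#19)→39 and t(#20)→41: differences scale by 2, so n = 2·pos + 1. With a=1..z=26, the number is 2·pos + 1.
For ran: r=18→37, a=1→3, n=14→29.

37 3 29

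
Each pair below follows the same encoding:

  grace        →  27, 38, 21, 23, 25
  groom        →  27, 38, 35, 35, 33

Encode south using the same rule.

39, 35, 41, 40, 28

g is letter #7 and maps to 27: an offset of 20. Letters become their 1-based position plus 20 (so a→21, b→22, …).
For south: s=19→39, o=15→35, u=21→41, t=20→40, h=8→28.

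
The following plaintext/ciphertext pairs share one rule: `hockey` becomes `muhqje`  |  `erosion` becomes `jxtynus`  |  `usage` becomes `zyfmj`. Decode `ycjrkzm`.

Shifts by position in hockey: pos 0: h→m (+5), pos 1: o→u (+6), pos 2: c→h (+5), pos 3: k→q (+6) — repeating every 2. It's a Vigenère-style cipher with numeric key [5,6]: position i shifts by key[i mod 2].
Reversing it on ycjrkzm: y−5=t, c−6=w, j−5=e, r−6=l, k−5=f, z−6=t, m−5=h.

twelfth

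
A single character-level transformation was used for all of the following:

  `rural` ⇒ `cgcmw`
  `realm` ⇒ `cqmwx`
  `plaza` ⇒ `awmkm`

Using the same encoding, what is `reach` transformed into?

The shift depends on letter class: consonant r→c is +11, but vowel u→g is +12. The rule splits by letter class: vowels +12, consonants +11.
Applying it to reach: r(cons)+11=c, e(vowel)+12=q, a(vowel)+12=m, c(cons)+11=n, h(cons)+11=s.

cqmns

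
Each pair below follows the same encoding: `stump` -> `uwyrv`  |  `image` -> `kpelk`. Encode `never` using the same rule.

In stump: s→u is +2, t→w is +3, u→y is +4, m→r is +5 — the shift increases by 1 each position. Each letter shifts forward by (position + 2), i.e. 2, 3, 4, … — the shift grows by one for each successive letter.
For never: n+2=p, e+3=h, v+4=z, e+5=j, r+6=x.

phzjx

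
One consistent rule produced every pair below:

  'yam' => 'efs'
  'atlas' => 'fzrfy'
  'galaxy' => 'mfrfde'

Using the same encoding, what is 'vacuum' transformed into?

bfizzs

The shift depends on letter class: consonant y→e is +6, but vowel a→f is +5. The rule splits by letter class: vowels +5, consonants +6.
For vacuum: v(cons)+6=b, a(vowel)+5=f, c(cons)+6=i, u(vowel)+5=z, u(vowel)+5=z, m(cons)+6=s.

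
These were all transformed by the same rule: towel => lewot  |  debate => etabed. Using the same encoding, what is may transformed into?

yam

The output letters match the input read backwards: towel reversed is lewot. It's just the letters in reverse order.
For may: reverse → yam.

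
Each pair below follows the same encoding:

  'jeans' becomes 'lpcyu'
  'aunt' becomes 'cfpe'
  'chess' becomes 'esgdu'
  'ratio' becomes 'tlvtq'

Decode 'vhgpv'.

tweet

Shifts by position in jeans: pos 0: j→l (+2), pos 1: e→p (+11), pos 2: a→c (+2), pos 3: n→y (+11) — repeating every 2. It's a Vigenère-style cipher with numeric key [2,11]: position i shifts by key[i mod 2].
Decoding vhgpv: v−2=t, h−11=w, g−2=e, p−11=e, v−2=t.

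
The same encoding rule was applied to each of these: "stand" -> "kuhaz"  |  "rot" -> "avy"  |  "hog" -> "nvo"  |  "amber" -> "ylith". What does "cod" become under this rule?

kvj

Two steps: reverse the string, then apply a Caesar shift of +7.
On cod: reverse → doc; then shift: d+7=k, o+7=v, c+7=j.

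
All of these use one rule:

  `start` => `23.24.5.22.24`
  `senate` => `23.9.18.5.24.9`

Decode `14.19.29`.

s is letter #19 and maps to 23: an offset of 4. The number is (letter's place in the alphabet, a=1) + 4.
Decoding 14.19.29: 14→(14−4)÷1=10=j, 19→(19−4)÷1=15=o, 29→(29−4)÷1=25=y.

joy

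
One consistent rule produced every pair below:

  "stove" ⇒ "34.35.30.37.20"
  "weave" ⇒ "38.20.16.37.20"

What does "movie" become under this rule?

28.30.37.24.20

s is letter #19 and maps to 34: an offset of 15. Letters become their 1-based position plus 15 (so a→16, b→17, …).
On movie: m=13→28, o=15→30, v=22→37, i=9→24, e=5→20.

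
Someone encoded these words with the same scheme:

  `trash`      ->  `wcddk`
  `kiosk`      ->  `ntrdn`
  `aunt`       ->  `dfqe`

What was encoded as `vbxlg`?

Shifts by position in trash: pos 0: t→w (+3), pos 1: r→c (+11), pos 2: a→d (+3), pos 3: s→d (+11) — repeating every 2. The shifts repeat in a cycle of length 2: positions 0,1,… shift by +3, +11, then the pattern repeats.
Reversing it on vbxlg: v−3=s, b−11=q, x−3=u, l−11=a, g−3=d.

squad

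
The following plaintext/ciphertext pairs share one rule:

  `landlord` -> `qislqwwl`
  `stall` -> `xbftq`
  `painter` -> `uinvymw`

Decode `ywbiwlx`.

towards

Shifts by position in landlord: pos 0: l→q (+5), pos 1: a→i (+8), pos 2: n→s (+5), pos 3: d→l (+8) — repeating every 2. The shifts repeat in a cycle of length 2: positions 0,1,… shift by +5, +8, then the pattern repeats.
Undoing it on ywbiwlx: y−5=t, w−8=o, b−5=w, i−8=a, w−5=r, l−8=d, x−5=s.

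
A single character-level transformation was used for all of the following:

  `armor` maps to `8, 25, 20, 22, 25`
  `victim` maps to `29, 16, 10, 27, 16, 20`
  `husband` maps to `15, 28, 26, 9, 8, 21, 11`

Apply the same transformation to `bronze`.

9, 25, 22, 21, 33, 12

Each letter is replaced by its alphabet position (a=1..z=26) + 7.
Applying it to bronze: b=2→9, r=18→25, o=15→22, n=14→21, z=26→33, e=5→12.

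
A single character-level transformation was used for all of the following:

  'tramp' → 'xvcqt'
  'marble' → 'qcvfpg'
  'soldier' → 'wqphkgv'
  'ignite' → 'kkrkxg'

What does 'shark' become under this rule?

wlcvo

The shift depends on letter class: consonant t→x is +4, but vowel a→c is +2. The rule splits by letter class: vowels +2, consonants +4.
Applying it to shark: s(cons)+4=w, h(cons)+4=l, a(vowel)+2=c, r(cons)+4=v, k(cons)+4=o.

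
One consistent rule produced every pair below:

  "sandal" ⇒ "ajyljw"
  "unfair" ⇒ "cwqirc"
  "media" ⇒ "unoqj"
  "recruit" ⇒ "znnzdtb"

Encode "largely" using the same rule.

tjconwg

Shifts by position in sandal: pos 0: s→a (+8), pos 1: a→j (+9), pos 2: n→y (+11), pos 3: d→l (+8), pos 4: a→j (+9), pos 5: l→w (+11) — repeating every 3. It's a Vigenère-style cipher with numeric key [8,9,11]: position i shifts by key[i mod 3].
For largely: l+8=t, a+9=j, r+11=c, g+8=o, e+9=n, l+11=w, y+8=g.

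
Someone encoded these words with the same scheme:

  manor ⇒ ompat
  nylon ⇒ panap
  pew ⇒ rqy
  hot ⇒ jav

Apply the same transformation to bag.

dmi

The shift depends on letter class: consonant m→o is +2, but vowel a→m is +12. Two shifts are in play — +12 for a/e/i/o/u, +2 for every other letter.
On bag: b(cons)+2=d, a(vowel)+12=m, g(cons)+2=i.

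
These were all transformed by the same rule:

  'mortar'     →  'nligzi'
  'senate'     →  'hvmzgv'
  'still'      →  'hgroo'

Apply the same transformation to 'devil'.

wvero

Each letter is replaced by its mirror in the alphabet: a↔z, b↔y, c↔x, and so on (the Atbash cipher).
Applying it to devil: d↔w, e↔v, v↔e, i↔r, l↔o.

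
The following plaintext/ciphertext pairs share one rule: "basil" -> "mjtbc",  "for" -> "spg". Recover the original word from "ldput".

Read the word backwards and shift each letter +1.
Decoding ldput: shift back: l−1=k, d−1=c, p−1=o, u−1=t, t−1=s → kcots; then reverse → stock.

stock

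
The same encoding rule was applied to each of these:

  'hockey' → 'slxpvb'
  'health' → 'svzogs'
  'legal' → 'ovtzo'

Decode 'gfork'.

Each letter is replaced by its mirror in the alphabet: a↔z, b↔y, c↔x, and so on (the Atbash cipher).
Decoding gfork: g↔t, f↔u, o↔l, r↔i, k↔p.

tulip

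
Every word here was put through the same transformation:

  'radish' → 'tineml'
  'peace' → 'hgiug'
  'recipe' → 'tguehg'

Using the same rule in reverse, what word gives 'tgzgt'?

refer

r(17)→t(19) and a(0)→i(8) fit y≡19x+8 (mod 26); the inverse of 19 mod 26 is 11. Treating letters as 0–25, the rule is x ↦ 19x + 8 (mod 26).
Reversing it on tgzgt: t(19)→11·(19−8)≡17=r; g(6)→11·(6−8)≡4=e; z(25)→11·(25−8)≡5=f; g(6)→11·(6−8)≡4=e; t(19)→11·(19−8)≡17=r (all mod 26).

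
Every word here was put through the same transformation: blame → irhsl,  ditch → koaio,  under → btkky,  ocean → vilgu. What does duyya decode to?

worst

The shifts repeat in a cycle of length 2: positions 0,1,… shift by +7, +6, then the pattern repeats.
Decoding duyya: d−7=w, u−6=o, y−7=r, y−6=s, a−7=t.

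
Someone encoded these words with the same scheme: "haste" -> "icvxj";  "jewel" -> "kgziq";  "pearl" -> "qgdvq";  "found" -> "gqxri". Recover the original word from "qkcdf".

In haste: h→i is +1, a→c is +2, s→v is +3, t→x is +4 — the shift increases by 1 each position. The shift increases by 1 at each position, starting from +1: 1, 2, 3, ….
Undoing it on qkcdf: q−1=p, k−2=i, c−3=z, d−4=z, f−5=a.

pizza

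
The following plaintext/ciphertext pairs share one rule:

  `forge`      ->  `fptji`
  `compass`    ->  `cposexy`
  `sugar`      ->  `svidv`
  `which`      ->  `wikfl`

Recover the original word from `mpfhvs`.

Letter i (0-indexed) is shifted by i+0, so successive shifts are 0, 1, 2, ….
Undoing it on mpfhvs: m−0=m, p−1=o, f−2=d, h−3=e, v−4=r, s−5=n.

modern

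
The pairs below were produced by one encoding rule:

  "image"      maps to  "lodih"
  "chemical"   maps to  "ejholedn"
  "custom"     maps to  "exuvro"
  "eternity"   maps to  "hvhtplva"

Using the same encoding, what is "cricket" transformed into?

etlemhv

The shift depends on letter class: consonant m→o is +2, but vowel i→l is +3. The rule splits by letter class: vowels +3, consonants +2.
On cricket: c(cons)+2=e, r(cons)+2=t, i(vowel)+3=l, c(cons)+2=e, k(cons)+2=m, e(vowel)+3=h, t(cons)+2=v.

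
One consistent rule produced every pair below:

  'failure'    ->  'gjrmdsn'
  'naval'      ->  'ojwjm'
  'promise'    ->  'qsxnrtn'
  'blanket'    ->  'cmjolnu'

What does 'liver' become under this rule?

Vowels shift forward by 9 and consonants shift forward by 1.
For liver: l(cons)+1=m, i(vowel)+9=r, v(cons)+1=w, e(vowel)+9=n, r(cons)+1=s.

mrwns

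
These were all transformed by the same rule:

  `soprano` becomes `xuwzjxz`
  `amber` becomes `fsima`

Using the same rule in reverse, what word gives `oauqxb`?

Letter i (0-indexed) is shifted by i+5, so successive shifts are 5, 6, 7, ….
Reversing it on oauqxb: o−5=j, a−6=u, u−7=n, q−8=i, x−9=o, b−10=r.

junior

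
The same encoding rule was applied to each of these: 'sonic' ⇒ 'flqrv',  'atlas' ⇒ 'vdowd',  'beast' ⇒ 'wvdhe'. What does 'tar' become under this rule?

udw

The output letters match the input read backwards, each shifted +3: sonic reversed is cinos. Read the word backwards and shift each letter +3.
For tar: reverse → rat; then shift: r+3=u, a+3=d, t+3=w.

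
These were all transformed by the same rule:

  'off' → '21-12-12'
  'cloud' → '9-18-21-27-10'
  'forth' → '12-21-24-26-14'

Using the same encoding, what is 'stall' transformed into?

o is letter #15 and maps to 21: an offset of 6. Letters become their 1-based position plus 6 (so a→7, b→8, …).
Applying it to stall: s=19→25, t=20→26, a=1→7, l=12→18, l=12→18.

25-26-7-18-18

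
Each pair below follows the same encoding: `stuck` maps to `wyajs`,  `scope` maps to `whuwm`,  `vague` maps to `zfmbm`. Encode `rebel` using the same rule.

In stuck: s→w is +4, t→y is +5, u→a is +6, c→j is +7 — the shift increases by 1 each position. Each letter shifts forward by (position + 4), i.e. 4, 5, 6, … — the shift grows by one for each successive letter.
On rebel: r+4=v, e+5=j, b+6=h, e+7=l, l+8=t.

vjhlt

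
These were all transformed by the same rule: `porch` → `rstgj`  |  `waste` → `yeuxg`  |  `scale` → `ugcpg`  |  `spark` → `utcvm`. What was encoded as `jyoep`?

human

Shifts by position in porch: pos 0: p→r (+2), pos 1: o→s (+4), pos 2: r→t (+2), pos 3: c→g (+4) — repeating every 2. The shifts repeat in a cycle of length 2: positions 0,1,… shift by +2, +4, then the pattern repeats.
Reversing it on jyoep: j−2=h, y−4=u, o−2=m, e−4=a, p−2=n.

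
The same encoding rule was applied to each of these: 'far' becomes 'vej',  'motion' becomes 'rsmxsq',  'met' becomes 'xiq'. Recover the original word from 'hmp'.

The output letters match the input read backwards, each shifted +4: far reversed is raf. Two steps: reverse the string, then apply a Caesar shift of +4.
Undoing it on hmp: shift back: h−4=d, m−4=i, p−4=l → dil; then reverse → lid.

lid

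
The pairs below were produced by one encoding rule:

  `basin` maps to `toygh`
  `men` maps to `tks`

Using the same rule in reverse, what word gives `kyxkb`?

The output letters match the input read backwards, each shifted +6: basin reversed is nisab. Read the word backwards and shift each letter +6.
Reversing it on kyxkb: shift back: k−6=e, y−6=s, x−6=r, k−6=e, b−6=v → esrev; then reverse → verse.

verse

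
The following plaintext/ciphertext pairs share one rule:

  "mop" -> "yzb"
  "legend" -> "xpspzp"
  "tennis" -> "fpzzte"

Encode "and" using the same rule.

The shift depends on letter class: consonant m→y is +12, but vowel o→z is +11. The rule splits by letter class: vowels +11, consonants +12.
Applying it to and: a(vowel)+11=l, n(cons)+12=z, d(cons)+12=p.

lzp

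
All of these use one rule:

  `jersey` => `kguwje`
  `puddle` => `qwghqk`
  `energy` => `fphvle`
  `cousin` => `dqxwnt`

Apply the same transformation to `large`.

mcukj

In jersey: j→k is +1, e→g is +2, r→u is +3, s→w is +4 — the shift increases by 1 each position. Letter i (0-indexed) is shifted by i+1, so successive shifts are 1, 2, 3, ….
On large: l+1=m, a+2=c, r+3=u, g+4=k, e+5=j.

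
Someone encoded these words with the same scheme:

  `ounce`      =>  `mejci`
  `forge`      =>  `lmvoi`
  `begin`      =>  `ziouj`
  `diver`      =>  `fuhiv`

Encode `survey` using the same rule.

yevhiq

o(14)→m(12) and u(20)→e(4) fit y≡3x+22 (mod 26); the inverse of 3 mod 26 is 9. Each letter's alphabet position (a=0..z=25) is mapped through 3·x+22 mod 26 — an affine cipher.
For survey: s(18)→3·18+22≡24=y; u(20)→3·20+22≡4=e; r(17)→3·17+22≡21=v; v(21)→3·21+22≡7=h; e(4)→3·4+22≡8=i; y(24)→3·24+22≡16=q (all mod 26).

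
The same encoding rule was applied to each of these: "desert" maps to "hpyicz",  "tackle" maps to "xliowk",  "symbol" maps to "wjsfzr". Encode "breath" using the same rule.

A repeating key of period 3 is used — shifts +4, +11, +6 over and over.
For breath: b+4=f, r+11=c, e+6=k, a+4=e, t+11=e, h+6=n.

fckeen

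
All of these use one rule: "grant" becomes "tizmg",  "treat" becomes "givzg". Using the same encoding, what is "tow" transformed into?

gld

Letters are reflected about the middle of the alphabet (position → 25−position): Atbash.
Applying it to tow: t↔g, o↔l, w↔d.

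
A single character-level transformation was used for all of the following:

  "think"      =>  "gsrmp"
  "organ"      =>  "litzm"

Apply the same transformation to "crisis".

xirhrh

Each pair mirrors across the alphabet (t↔g, h↔s, i↔r): positions sum to 25. Letters are reflected about the middle of the alphabet (position → 25−position): Atbash.
For crisis: c↔x, r↔i, i↔r, s↔h, i↔r, s↔h.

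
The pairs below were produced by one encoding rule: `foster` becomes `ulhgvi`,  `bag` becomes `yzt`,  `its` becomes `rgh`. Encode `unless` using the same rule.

Each pair mirrors across the alphabet (f↔u, o↔l, s↔h): positions sum to 25. Letters are reflected about the middle of the alphabet (position → 25−position): Atbash.
Applying it to unless: u↔f, n↔m, l↔o, e↔v, s↔h, s↔h.

fmovhh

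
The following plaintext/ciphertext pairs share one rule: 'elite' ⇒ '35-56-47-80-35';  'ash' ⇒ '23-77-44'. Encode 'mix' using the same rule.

59-47-92

e(#5)→35 and l(#12)→56: differences scale by 3, so n = 3·pos + 20. With a=1..z=26, the number is 3·pos + 20.
On mix: m=13→59, i=9→47, x=24→92.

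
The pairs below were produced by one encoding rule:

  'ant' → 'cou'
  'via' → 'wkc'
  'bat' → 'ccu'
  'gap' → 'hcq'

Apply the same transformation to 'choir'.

The shift depends on letter class: consonant n→o is +1, but vowel a→c is +2. The rule splits by letter class: vowels +2, consonants +1.
Applying it to choir: c(cons)+1=d, h(cons)+1=i, o(vowel)+2=q, i(vowel)+2=k, r(cons)+1=s.

diqks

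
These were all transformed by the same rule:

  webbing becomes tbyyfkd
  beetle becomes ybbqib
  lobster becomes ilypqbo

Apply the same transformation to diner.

Compare letters: w→t is +23, e→b is +23, b→y is +23 — a constant shift. Each letter is shifted forward by 23 in the alphabet (a Caesar shift of +23).
On diner: d+23=a, i+23=f, n+23=k, e+23=b, r+23=o.

afkbo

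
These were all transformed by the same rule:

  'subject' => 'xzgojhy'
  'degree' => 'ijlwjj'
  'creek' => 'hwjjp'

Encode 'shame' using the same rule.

Compare letters: s→x is +5, u→z is +5, b→g is +5 — a constant shift. Every letter moves 5 places later in the alphabet, wrapping around z→a.
For shame: s+5=x, h+5=m, a+5=f, m+5=r, e+5=j.

xmfrj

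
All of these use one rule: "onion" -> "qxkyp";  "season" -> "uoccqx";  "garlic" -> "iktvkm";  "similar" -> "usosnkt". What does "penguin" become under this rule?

Shifts by position in onion: pos 0: o→q (+2), pos 1: n→x (+10), pos 2: i→k (+2), pos 3: o→y (+10) — repeating every 2. It's a Vigenère-style cipher with numeric key [2,10]: position i shifts by key[i mod 2].
For penguin: p+2=r, e+10=o, n+2=p, g+10=q, u+2=w, i+10=s, n+2=p.

ropqwsp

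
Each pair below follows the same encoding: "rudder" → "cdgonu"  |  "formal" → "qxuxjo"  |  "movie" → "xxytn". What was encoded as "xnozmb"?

melody

It's a Vigenère-style cipher with numeric key [11,9,3]: position i shifts by key[i mod 3].
Undoing it on xnozmb: x−11=m, n−9=e, o−3=l, z−11=o, m−9=d, b−3=y.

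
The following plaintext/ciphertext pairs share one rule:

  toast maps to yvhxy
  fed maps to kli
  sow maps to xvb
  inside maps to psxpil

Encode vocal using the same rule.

avhhq

The shift depends on letter class: consonant t→y is +5, but vowel o→v is +7. The rule splits by letter class: vowels +7, consonants +5.
On vocal: v(cons)+5=a, o(vowel)+7=v, c(cons)+5=h, a(vowel)+7=h, l(cons)+5=q.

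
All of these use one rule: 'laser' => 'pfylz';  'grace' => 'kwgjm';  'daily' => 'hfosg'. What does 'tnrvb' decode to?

pilot

In laser: l→p is +4, a→f is +5, s→y is +6, e→l is +7 — the shift increases by 1 each position. Letter i (0-indexed) is shifted by i+4, so successive shifts are 4, 5, 6, ….
Undoing it on tnrvb: t−4=p, n−5=i, r−6=l, v−7=o, b−8=t.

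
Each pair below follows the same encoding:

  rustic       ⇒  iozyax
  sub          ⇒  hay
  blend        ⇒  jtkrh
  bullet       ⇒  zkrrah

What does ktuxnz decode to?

Two steps: reverse the string, then apply a Caesar shift of +6.
Reversing it on ktuxnz: shift back: k−6=e, t−6=n, u−6=o, x−6=r, n−6=h, z−6=t → enorht; then reverse → throne.

throne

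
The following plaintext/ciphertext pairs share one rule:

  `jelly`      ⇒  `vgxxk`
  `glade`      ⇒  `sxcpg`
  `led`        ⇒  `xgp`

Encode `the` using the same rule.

The shift depends on letter class: consonant j→v is +12, but vowel e→g is +2. Vowels shift forward by 2 and consonants shift forward by 12.
On the: t(cons)+12=f, h(cons)+12=t, e(vowel)+2=g.

ftg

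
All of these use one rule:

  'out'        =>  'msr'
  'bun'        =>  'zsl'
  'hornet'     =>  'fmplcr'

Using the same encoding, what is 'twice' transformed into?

rugac

Compare letters: o→m is +24, u→s is +24, t→r is +24 — a constant shift. Each letter is shifted forward by 24 in the alphabet (a Caesar shift of +24).
Applying it to twice: t+24=r, w+24=u, i+24=g, c+24=a, e+24=c.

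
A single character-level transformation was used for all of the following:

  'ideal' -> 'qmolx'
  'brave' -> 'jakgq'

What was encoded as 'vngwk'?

newly

In ideal: i→q is +8, d→m is +9, e→o is +10, a→l is +11 — the shift increases by 1 each position. Letter i (0-indexed) is shifted by i+8, so successive shifts are 8, 9, 10, ….
Decoding vngwk: v−8=n, n−9=e, g−10=w, w−11=l, k−12=y.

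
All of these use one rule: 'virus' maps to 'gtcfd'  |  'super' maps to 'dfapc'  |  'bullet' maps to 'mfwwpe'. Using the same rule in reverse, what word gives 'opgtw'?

Compare letters: v→g is +11, i→t is +11, r→c is +11 — a constant shift. Every letter moves 11 places later in the alphabet, wrapping around z→a.
Decoding opgtw: o−11=d, p−11=e, g−11=v, t−11=i, w−11=l.

devil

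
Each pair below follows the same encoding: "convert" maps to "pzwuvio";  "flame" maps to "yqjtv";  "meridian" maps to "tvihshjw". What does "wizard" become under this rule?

xhgjis

c(2)→p(15) and o(14)→z(25) fit y≡3x+9 (mod 26); the inverse of 3 mod 26 is 9. Treating letters as 0–25, the rule is x ↦ 3x + 9 (mod 26).
Applying it to wizard: w(22)→3·22+9≡23=x; i(8)→3·8+9≡7=h; z(25)→3·25+9≡6=g; a(0)→3·0+9≡9=j; r(17)→3·17+9≡8=i; d(3)→3·3+9≡18=s (all mod 26).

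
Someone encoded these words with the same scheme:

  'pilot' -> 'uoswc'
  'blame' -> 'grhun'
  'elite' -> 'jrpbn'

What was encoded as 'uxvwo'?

In pilot: p→u is +5, i→o is +6, l→s is +7, o→w is +8 — the shift increases by 1 each position. The shift increases by 1 at each position, starting from +5: 5, 6, 7, ….
Reversing it on uxvwo: u−5=p, x−6=r, v−7=o, w−8=o, o−9=f.

proof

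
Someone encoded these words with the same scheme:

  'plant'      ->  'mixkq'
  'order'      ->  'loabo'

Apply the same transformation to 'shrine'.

peofkb

Each letter is shifted forward by 23 in the alphabet (a Caesar shift of +23).
On shrine: s+23=p, h+23=e, r+23=o, i+23=f, n+23=k, e+23=b.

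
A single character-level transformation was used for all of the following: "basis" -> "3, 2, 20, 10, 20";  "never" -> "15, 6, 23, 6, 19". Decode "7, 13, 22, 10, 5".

fluid

The number is (letter's place in the alphabet, a=1) + 1.
Undoing it on 7, 13, 22, 10, 5: 7→(7−1)÷1=6=f, 13→(13−1)÷1=12=l, 22→(22−1)÷1=21=u, 10→(10−1)÷1=9=i, 5→(5−1)÷1=4=d.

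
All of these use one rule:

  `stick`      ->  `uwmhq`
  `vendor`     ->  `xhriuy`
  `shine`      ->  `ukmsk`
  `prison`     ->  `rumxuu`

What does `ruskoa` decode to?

In stick: s→u is +2, t→w is +3, i→m is +4, c→h is +5 — the shift increases by 1 each position. Letter i (0-indexed) is shifted by i+2, so successive shifts are 2, 3, 4, ….
Decoding ruskoa: r−2=p, u−3=r, s−4=o, k−5=f, o−6=i, a−7=t.

profit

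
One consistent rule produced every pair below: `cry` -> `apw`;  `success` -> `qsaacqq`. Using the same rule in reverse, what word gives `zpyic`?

brake

Compare letters: c→a is +24, r→p is +24, y→w is +24 — a constant shift. It's a constant shift of +24 (ROT24).
Undoing it on zpyic: z−24=b, p−24=r, y−24=a, i−24=k, c−24=e.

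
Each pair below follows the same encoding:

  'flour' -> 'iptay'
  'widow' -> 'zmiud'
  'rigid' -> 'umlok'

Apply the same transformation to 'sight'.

vmlna

In flour: f→i is +3, l→p is +4, o→t is +5, u→a is +6 — the shift increases by 1 each position. The shift increases by 1 at each position, starting from +3: 3, 4, 5, ….
Applying it to sight: s+3=v, i+4=m, g+5=l, h+6=n, t+7=a.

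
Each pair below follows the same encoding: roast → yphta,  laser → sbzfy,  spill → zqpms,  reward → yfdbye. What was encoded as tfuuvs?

mentor

A repeating key of period 2 is used — shifts +7, +1 over and over.
Decoding tfuuvs: t−7=m, f−1=e, u−7=n, u−1=t, v−7=o, s−1=r.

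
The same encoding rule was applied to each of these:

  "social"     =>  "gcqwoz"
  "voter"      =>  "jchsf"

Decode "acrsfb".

Compare letters: s→g is +14, o→c is +14, c→q is +14 — a constant shift. This is a Caesar cipher with shift 14.
Reversing it on acrsfb: a−14=m, c−14=o, r−14=d, s−14=e, f−14=r, b−14=n.

modern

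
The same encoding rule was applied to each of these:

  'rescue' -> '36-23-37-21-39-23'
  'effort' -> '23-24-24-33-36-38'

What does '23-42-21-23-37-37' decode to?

r is letter #18 and maps to 36: an offset of 18. Each letter is replaced by its alphabet position (a=1..z=26) + 18.
Undoing it on 23-42-21-23-37-37: 23→(23−18)÷1=5=e, 42→(42−18)÷1=24=x, 21→(21−18)÷1=3=c, 23→(23−18)÷1=5=e, 37→(37−18)÷1=19=s, 37→(37−18)÷1=19=s.

excess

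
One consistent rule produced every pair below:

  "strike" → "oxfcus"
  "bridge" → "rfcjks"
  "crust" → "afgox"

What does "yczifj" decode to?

Each letter's alphabet position (a=0..z=25) is mapped through 9·x+8 mod 26 — an affine cipher.
Reversing it on yczifj: y(24)→3·(24−8)≡22=w; c(2)→3·(2−8)≡8=i; z(25)→3·(25−8)≡25=z; i(8)→3·(8−8)≡0=a; f(5)→3·(5−8)≡17=r; j(9)→3·(9−8)≡3=d (all mod 26).

wizard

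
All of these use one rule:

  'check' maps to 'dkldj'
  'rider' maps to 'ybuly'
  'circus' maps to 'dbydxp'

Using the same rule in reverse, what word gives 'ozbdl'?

c(2)→d(3) and h(7)→k(10) fit y≡17x+21 (mod 26); the inverse of 17 mod 26 is 23. This is an affine cipher: with a=0,…,z=25, each position x becomes (17x+21) mod 26.
Undoing it on ozbdl: o(14)→23·(14−21)≡21=v; z(25)→23·(25−21)≡14=o; b(1)→23·(1−21)≡8=i; d(3)→23·(3−21)≡2=c; l(11)→23·(11−21)≡4=e (all mod 26).

voice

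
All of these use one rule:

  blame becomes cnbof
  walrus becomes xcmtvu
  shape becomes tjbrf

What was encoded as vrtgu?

It's a Vigenère-style cipher with numeric key [1,2]: position i shifts by key[i mod 2].
Decoding vrtgu: v−1=u, r−2=p, t−1=s, g−2=e, u−1=t.

upset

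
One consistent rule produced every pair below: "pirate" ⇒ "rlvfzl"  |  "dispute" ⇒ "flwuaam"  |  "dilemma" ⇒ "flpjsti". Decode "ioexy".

In pirate: p→r is +2, i→l is +3, r→v is +4, a→f is +5 — the shift increases by 1 each position. The shift increases by 1 at each position, starting from +2: 2, 3, 4, ….
Undoing it on ioexy: i−2=g, o−3=l, e−4=a, x−5=s, y−6=s.

glass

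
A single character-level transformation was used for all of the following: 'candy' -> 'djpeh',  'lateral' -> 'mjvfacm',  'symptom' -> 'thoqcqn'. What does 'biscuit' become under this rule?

Shifts by position in candy: pos 0: c→d (+1), pos 1: a→j (+9), pos 2: n→p (+2), pos 3: d→e (+1), pos 4: y→h (+9) — repeating every 3. It's a Vigenère-style cipher with numeric key [1,9,2]: position i shifts by key[i mod 3].
Applying it to biscuit: b+1=c, i+9=r, s+2=u, c+1=d, u+9=d, i+2=k, t+1=u.

cruddku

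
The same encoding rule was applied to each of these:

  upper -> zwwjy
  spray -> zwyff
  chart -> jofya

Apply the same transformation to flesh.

Two shifts are in play — +5 for a/e/i/o/u, +7 for every other letter.
Applying it to flesh: f(cons)+7=m, l(cons)+7=s, e(vowel)+5=j, s(cons)+7=z, h(cons)+7=o.

msjzo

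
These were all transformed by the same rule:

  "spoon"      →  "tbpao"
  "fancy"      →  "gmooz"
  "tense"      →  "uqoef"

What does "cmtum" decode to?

basil

It's a Vigenère-style cipher with numeric key [1,12]: position i shifts by key[i mod 2].
Decoding cmtum: c−1=b, m−12=a, t−1=s, u−12=i, m−1=l.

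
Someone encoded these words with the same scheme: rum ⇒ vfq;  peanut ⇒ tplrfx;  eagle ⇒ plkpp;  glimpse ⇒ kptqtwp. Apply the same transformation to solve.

wzpzp

Two shifts are in play — +11 for a/e/i/o/u, +4 for every other letter.
Applying it to solve: s(cons)+4=w, o(vowel)+11=z, l(cons)+4=p, v(cons)+4=z, e(vowel)+11=p.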